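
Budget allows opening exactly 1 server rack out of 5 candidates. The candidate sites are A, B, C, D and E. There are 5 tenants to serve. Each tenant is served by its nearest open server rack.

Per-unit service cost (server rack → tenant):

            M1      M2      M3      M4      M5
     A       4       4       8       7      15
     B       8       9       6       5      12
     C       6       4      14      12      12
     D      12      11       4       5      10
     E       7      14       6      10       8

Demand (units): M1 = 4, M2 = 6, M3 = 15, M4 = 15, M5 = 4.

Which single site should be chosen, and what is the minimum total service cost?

With exactly 1 open, each tenant uses its cheapest among the chosen.
{D}: M1→D 12·4=48, M2→D 11·6=66, M3→D 4·15=60, M4→D 5·15=75, M5→D 10·4=40. Service cost 289.
{B}: service cost 299
{A}: service cost 325
Among all 5 size-1 choices, {D} is lowest.

Choose D only; total service cost 289.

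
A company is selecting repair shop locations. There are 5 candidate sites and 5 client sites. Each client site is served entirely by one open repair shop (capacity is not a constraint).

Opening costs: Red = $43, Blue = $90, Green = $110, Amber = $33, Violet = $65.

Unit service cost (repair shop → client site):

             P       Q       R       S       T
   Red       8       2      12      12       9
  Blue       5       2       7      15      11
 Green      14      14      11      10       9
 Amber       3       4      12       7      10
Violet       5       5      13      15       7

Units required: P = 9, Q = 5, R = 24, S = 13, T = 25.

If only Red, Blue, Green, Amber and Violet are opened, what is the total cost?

Total cost: 812

Each client site is assigned to its cheapest site among the open ones.
{Red, Blue, Green, Amber, Violet}: P→Amber 3·9=27, Q→Red 2·5=10, R→Blue 7·24=168, S→Amber 7·13=91, T→Violet 7·25=175. Service 471; fixed 341; total 812.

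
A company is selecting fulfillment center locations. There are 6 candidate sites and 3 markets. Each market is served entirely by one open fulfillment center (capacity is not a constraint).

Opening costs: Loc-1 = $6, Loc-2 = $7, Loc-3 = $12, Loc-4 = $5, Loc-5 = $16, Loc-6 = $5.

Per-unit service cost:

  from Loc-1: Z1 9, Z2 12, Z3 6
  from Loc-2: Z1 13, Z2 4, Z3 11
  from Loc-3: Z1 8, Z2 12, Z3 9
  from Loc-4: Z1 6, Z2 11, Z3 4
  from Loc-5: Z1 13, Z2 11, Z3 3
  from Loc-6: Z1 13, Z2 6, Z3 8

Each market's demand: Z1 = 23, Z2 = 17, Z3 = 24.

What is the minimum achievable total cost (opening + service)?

For any fixed open set, each market goes to its cheapest open site; total = fixed + service.
{Loc-2, Loc-4, Loc-5}: Z1→Loc-4 6·23=138, Z2→Loc-2 4·17=68, Z3→Loc-5 3·24=72. Service 278; fixed 28; total 306.
{Loc-2, Loc-4, Loc-5, Loc-6}: Z1→Loc-4 6·23=138, Z2→Loc-2 4·17=68, Z3→Loc-5 3·24=72. Service 278; fixed 33; total 311.
{Loc-1, Loc-2, Loc-4, Loc-5}: Z1→Loc-4 6·23=138, Z2→Loc-2 4·17=68, Z3→Loc-5 3·24=72. Service 278; fixed 34; total 312.
{Loc-1, Loc-2, Loc-3, Loc-4, Loc-5, Loc-6}: service 278 + fixed 51 = 329
No other subset beats 306.

Minimum total cost: 306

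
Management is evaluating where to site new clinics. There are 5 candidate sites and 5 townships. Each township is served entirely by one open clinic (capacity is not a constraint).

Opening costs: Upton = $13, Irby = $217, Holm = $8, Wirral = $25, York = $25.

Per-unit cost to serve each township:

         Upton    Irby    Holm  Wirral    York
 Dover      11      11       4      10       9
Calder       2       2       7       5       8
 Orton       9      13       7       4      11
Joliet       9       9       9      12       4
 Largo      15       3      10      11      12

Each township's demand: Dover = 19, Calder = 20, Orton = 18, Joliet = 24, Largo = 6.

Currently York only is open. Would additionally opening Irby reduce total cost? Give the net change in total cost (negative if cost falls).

No — net change +43 (cost rises by 43).

Current service cost with {York}: 697.
Adding Irby: each township re-picks its cheapest; new service cost 523, saving 174.
Extra fixed cost: 217. Net change = 217 − 174 = 43.
(Totals: 722 → 765.)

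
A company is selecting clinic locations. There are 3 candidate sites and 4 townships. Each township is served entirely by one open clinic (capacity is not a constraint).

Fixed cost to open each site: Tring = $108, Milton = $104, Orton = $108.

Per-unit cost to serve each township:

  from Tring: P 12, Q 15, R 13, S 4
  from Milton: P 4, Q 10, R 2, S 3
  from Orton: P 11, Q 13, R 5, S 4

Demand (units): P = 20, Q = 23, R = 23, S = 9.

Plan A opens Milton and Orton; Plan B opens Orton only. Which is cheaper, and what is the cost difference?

Plan A: {Milton, Orton}: P→Milton 4·20=80, Q→Milton 10·23=230, R→Milton 2·23=46, S→Milton 3·9=27. Service 383; fixed 212; total 595.
Plan B: {Orton}: P→Orton 11·20=220, Q→Orton 13·23=299, R→Orton 5·23=115, S→Orton 4·9=36. Service 670; fixed 108; total 778.
Difference: |595 − 778| = 183.

Plan A is cheaper by 183.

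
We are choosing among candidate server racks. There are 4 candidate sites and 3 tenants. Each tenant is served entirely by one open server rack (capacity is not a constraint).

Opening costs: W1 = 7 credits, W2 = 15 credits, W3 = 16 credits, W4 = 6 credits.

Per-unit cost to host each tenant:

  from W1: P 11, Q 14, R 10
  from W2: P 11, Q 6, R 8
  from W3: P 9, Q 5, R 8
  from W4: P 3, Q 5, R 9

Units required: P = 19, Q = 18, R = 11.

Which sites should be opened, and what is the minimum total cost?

For any fixed open set, each tenant goes to its cheapest open site; total = fixed + service.
{W4}: P→W4 3·19=57, Q→W4 5·18=90, R→W4 9·11=99. Service 246; fixed 6; total 252.
{W2, W4}: service 235 + fixed 21 = 256
{W3, W4}: P→W4 3·19=57, Q→W3 5·18=90, R→W3 8·11=88. Service 235; fixed 22; total 257.
{W1, W2, W3, W4}: P→W4 3·19=57, Q→W3 5·18=90, R→W2 8·11=88. Service 235; fixed 44; total 279.
No other subset beats 252.

Open W4 only; minimum total cost 252.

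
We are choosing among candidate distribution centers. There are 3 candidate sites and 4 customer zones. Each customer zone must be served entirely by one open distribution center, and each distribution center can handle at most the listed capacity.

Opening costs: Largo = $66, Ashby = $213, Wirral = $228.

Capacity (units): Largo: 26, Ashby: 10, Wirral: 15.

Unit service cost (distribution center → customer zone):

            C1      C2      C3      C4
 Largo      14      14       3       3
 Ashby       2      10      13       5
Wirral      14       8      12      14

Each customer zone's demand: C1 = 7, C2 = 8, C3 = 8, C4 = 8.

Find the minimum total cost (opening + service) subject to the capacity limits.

Open {Largo, Ashby}: C1→Ashby 2·7=14, C2→Largo 14·8=112, C3→Largo 3·8=24, C4→Largo 3·8=24.
Loads: Largo carries 24/26, Ashby carries 7/10. Service 174; fixed 279; total 453.
Next best feasible plan costs 504.

Minimum total cost: 453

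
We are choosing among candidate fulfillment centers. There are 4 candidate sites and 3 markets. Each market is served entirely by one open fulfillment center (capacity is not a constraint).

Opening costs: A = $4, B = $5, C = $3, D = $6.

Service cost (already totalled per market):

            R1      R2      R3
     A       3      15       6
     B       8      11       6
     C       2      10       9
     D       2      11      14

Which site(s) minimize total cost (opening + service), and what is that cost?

For any fixed open set, each market goes to its cheapest open site; total = fixed + service.
{C}: R1→C 2, R2→C 10, R3→C 9. Service 21; fixed 3; total 24.
{A, C}: service 18 + fixed 7 = 25
{B, C}: service 18 + fixed 8 = 26
{A, B, C, D}: R1→C 2, R2→C 10, R3→A 6. Service 18; fixed 18; total 36.
(All 15 nonempty subsets were checked; C only is lowest.)

Open C only; minimum total cost 24.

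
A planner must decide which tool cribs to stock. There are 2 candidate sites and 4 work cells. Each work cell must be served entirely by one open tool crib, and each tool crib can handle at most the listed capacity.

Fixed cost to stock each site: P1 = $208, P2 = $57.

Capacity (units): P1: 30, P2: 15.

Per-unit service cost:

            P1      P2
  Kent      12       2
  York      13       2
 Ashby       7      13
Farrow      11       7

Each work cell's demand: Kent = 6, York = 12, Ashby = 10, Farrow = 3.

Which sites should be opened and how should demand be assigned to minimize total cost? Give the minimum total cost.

Open {P1, P2}: Kent→P1 12·6=72, York→P2 2·12=24, Ashby→P1 7·10=70, Farrow→P2 7·3=21.
Loads: P1 carries 16/30, P2 carries 15/15. Service 187; fixed 265; total 452.
Next best feasible plan costs 464.

Minimum total cost: 452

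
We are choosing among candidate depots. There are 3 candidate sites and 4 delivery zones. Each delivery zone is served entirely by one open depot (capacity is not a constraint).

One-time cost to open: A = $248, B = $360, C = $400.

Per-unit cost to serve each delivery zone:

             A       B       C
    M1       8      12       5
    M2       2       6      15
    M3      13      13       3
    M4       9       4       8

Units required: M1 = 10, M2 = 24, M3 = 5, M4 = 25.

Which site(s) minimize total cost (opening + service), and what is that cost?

For any fixed open set, each delivery zone goes to its cheapest open site; total = fixed + service.
{A}: M1→A 8·10=80, M2→A 2·24=48, M3→A 13·5=65, M4→A 9·25=225. Service 418; fixed 248; total 666.
{B}: service 429 + fixed 360 = 789
{A, B}: service 293 + fixed 608 = 901
{A, B, C}: M1→C 5·10=50, M2→A 2·24=48, M3→C 3·5=15, M4→B 4·25=100. Service 213; fixed 1008; total 1221.
(All 7 nonempty subsets were checked; A only is lowest.)

Open A only; minimum total cost 666.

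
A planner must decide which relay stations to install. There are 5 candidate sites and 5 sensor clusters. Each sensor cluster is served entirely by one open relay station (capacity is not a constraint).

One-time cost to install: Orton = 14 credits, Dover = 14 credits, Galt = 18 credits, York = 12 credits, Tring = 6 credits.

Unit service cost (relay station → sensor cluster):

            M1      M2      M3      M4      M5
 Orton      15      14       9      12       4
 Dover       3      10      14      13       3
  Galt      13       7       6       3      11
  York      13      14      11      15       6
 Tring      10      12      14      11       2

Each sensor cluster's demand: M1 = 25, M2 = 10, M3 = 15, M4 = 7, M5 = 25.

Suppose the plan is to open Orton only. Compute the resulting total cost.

Each sensor cluster is assigned to its cheapest site among the open ones.
{Orton}: M1→Orton 15·25=375, M2→Orton 14·10=140, M3→Orton 9·15=135, M4→Orton 12·7=84, M5→Orton 4·25=100. Service 834; fixed 14; total 848.

Total cost: 848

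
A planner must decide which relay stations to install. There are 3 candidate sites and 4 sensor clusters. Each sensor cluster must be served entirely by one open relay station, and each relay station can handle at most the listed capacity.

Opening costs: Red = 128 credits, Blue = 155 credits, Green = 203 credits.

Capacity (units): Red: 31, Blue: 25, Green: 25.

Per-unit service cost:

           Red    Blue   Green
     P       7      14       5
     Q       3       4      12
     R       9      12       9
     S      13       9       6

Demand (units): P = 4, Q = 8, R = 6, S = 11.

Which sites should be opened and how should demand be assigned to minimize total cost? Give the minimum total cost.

Open {Red}: P→Red 7·4=28, Q→Red 3·8=24, R→Red 9·6=54, S→Red 13·11=143.
Loads: Red carries 29/31. Service 249; fixed 128; total 377.
Next best feasible plan costs 488.

Minimum total cost: 377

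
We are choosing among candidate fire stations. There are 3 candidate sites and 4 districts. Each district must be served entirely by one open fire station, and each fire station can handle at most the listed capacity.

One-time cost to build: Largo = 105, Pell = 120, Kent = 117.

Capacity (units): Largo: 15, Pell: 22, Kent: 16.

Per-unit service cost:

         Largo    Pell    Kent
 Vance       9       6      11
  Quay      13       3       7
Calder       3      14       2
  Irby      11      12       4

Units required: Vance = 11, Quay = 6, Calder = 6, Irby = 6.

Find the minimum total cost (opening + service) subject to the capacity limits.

Minimum total cost: 357

Open {Pell, Kent}: Vance→Pell 6·11=66, Quay→Pell 3·6=18, Calder→Kent 2·6=12, Irby→Kent 4·6=24.
Loads: Pell carries 17/22, Kent carries 12/16. Service 120; fixed 237; total 357.
Next best feasible plan costs 393.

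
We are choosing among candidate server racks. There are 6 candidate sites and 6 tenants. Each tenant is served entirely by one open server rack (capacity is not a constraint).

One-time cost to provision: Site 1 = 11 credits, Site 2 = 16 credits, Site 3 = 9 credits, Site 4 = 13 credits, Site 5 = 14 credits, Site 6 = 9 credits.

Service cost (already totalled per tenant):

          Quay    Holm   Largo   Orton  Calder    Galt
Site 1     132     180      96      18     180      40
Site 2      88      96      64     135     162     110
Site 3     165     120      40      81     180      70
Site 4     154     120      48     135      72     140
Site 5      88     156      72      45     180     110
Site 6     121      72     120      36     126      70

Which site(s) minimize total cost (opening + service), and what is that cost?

For any fixed open set, each tenant goes to its cheapest open site; total = fixed + service.
{Site 1, Site 4, Site 5, Site 6}: Quay→Site 5 88, Holm→Site 6 72, Largo→Site 4 48, Orton→Site 1 18, Calder→Site 4 72, Galt→Site 1 40. Service 338; fixed 47; total 385.
{Site 1, Site 3, Site 4, Site 5, Site 6}: service 330 + fixed 56 = 386
{Site 1, Site 2, Site 4, Site 6}: service 338 + fixed 49 = 387
{Site 1, Site 2, Site 3, Site 4, Site 5, Site 6}: Quay→Site 2 88, Holm→Site 6 72, Largo→Site 3 40, Orton→Site 1 18, Calder→Site 4 72, Galt→Site 1 40. Service 330; fixed 72; total 402.
No other subset beats 385.

Open Site 1, Site 4, Site 5 and Site 6; minimum total cost 385.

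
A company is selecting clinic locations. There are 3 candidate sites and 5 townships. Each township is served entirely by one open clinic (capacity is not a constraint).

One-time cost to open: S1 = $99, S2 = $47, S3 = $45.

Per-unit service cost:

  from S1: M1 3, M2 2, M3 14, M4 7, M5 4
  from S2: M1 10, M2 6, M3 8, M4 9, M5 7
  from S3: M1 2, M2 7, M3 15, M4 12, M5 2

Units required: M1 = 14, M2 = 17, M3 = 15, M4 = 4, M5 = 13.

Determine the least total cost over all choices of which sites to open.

Minimum total cost: 404

For any fixed open set, each township goes to its cheapest open site; total = fixed + service.
{S2, S3}: M1→S3 2·14=28, M2→S2 6·17=102, M3→S2 8·15=120, M4→S2 9·4=36, M5→S3 2·13=26. Service 312; fixed 92; total 404.
{S1, S2}: M1→S1 3·14=42, M2→S1 2·17=34, M3→S2 8·15=120, M4→S1 7·4=28, M5→S1 4·13=52. Service 276; fixed 146; total 422.
{S1, S2, S3}: service 236 + fixed 191 = 427
{S3}: M1→S3 2·14=28, M2→S3 7·17=119, M3→S3 15·15=225, M4→S3 12·4=48, M5→S3 2·13=26. Service 446; fixed 45; total 491.
No other subset beats 404.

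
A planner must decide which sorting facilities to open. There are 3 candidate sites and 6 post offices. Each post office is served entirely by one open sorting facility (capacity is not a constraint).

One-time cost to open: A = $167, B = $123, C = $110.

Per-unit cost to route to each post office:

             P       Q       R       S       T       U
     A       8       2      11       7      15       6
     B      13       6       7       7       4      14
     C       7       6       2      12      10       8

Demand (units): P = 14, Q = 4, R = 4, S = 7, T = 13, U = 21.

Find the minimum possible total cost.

Minimum total cost: 622

For any fixed open set, each post office goes to its cheapest open site; total = fixed + service.
{C}: P→C 7·14=98, Q→C 6·4=24, R→C 2·4=8, S→C 12·7=84, T→C 10·13=130, U→C 8·21=168. Service 512; fixed 110; total 622.
{B, C}: service 399 + fixed 233 = 632
{A, B}: P→A 8·14=112, Q→A 2·4=8, R→B 7·4=28, S→A 7·7=49, T→B 4·13=52, U→A 6·21=126. Service 375; fixed 290; total 665.
{A, B, C}: P→C 7·14=98, Q→A 2·4=8, R→C 2·4=8, S→A 7·7=49, T→B 4·13=52, U→A 6·21=126. Service 341; fixed 400; total 741.
No other subset beats 622.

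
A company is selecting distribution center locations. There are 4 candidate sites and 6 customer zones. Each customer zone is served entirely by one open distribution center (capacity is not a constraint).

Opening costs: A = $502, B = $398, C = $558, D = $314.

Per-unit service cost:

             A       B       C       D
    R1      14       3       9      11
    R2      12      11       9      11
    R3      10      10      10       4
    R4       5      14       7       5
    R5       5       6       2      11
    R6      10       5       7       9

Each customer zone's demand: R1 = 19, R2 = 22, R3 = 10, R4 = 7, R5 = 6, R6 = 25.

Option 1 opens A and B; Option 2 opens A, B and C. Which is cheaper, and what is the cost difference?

Option 1: {A, B}: R1→B 3·19=57, R2→B 11·22=242, R3→A 10·10=100, R4→A 5·7=35, R5→A 5·6=30, R6→B 5·25=125. Service 589; fixed 900; total 1489.
Option 2: {A, B, C}: R1→B 3·19=57, R2→C 9·22=198, R3→A 10·10=100, R4→A 5·7=35, R5→C 2·6=12, R6→B 5·25=125. Service 527; fixed 1458; total 1985.
Difference: |1489 − 1985| = 496.

Option 1 is cheaper by 496.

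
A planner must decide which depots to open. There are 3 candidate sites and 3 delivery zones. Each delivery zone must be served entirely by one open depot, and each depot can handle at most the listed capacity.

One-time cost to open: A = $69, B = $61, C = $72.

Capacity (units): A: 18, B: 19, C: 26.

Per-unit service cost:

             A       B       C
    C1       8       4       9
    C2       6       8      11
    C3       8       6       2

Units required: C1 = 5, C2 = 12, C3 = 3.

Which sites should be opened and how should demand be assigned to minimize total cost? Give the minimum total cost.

Minimum total cost: 240

Open {A, B}: C1→B 4·5=20, C2→A 6·12=72, C3→B 6·3=18.
Loads: A carries 12/18, B carries 8/19. Service 110; fixed 130; total 240.
Next best feasible plan costs 246.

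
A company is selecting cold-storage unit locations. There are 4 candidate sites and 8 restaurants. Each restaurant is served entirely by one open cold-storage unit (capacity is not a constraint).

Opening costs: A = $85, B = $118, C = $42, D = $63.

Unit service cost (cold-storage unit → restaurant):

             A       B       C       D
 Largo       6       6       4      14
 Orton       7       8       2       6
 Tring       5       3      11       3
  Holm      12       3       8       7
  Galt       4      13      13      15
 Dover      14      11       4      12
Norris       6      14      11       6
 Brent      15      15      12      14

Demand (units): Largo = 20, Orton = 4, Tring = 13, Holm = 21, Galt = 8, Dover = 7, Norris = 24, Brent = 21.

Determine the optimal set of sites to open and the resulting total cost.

For any fixed open set, each restaurant goes to its cheapest open site; total = fixed + service.
{A, B, C}: Largo→C 4·20=80, Orton→C 2·4=8, Tring→B 3·13=39, Holm→B 3·21=63, Galt→A 4·8=32, Dover→C 4·7=28, Norris→A 6·24=144, Brent→C 12·21=252. Service 646; fixed 245; total 891.
{A, C}: service 777 + fixed 127 = 904
{C, D}: Largo→C 4·20=80, Orton→C 2·4=8, Tring→D 3·13=39, Holm→D 7·21=147, Galt→C 13·8=104, Dover→C 4·7=28, Norris→D 6·24=144, Brent→C 12·21=252. Service 802; fixed 105; total 907.
{A, B, C, D}: service 646 + fixed 308 = 954
No other subset beats 891.

Open A, B and C; minimum total cost 891.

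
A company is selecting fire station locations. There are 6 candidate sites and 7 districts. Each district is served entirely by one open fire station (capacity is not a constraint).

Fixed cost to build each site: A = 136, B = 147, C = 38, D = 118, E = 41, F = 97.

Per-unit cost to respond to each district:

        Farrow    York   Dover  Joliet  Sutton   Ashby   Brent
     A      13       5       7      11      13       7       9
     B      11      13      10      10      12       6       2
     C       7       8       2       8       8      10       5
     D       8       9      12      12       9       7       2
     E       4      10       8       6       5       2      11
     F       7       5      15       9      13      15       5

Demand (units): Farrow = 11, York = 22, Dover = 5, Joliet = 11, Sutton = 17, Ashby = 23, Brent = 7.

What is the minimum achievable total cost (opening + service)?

Minimum total cost: 541

For any fixed open set, each district goes to its cheapest open site; total = fixed + service.
{C, E}: Farrow→E 4·11=44, York→C 8·22=176, Dover→C 2·5=10, Joliet→E 6·11=66, Sutton→E 5·17=85, Ashby→E 2·23=46, Brent→C 5·7=35. Service 462; fixed 79; total 541.
{E, F}: service 426 + fixed 138 = 564
{C, E, F}: service 396 + fixed 176 = 572
{A, B, C, D, E, F}: service 375 + fixed 577 = 952
No other subset beats 541.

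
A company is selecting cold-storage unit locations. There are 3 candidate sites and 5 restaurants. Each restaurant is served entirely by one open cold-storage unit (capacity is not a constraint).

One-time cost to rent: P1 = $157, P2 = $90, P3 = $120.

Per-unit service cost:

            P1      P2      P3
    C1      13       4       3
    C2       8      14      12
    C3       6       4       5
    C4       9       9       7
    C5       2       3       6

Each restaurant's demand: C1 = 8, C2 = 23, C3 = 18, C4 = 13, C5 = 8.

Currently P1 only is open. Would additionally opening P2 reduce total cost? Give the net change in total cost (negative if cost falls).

Current service cost with {P1}: 529.
Adding P2: each restaurant re-picks its cheapest; new service cost 421, saving 108.
Extra fixed cost: 90. Net change = 90 − 108 = -18.
(Totals: 686 → 668.)

Yes — net change −18 (cost falls by 18).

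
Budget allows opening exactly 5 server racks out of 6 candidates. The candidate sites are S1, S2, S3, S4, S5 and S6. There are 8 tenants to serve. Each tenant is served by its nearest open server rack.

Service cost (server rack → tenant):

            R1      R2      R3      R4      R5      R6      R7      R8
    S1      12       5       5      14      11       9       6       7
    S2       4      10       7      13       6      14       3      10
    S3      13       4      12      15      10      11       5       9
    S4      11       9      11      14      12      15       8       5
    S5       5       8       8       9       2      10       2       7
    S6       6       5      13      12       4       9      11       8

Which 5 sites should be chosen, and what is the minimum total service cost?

With exactly 5 open, each tenant uses its cheapest among the chosen.
{S1, S2, S3, S4, S5}: R1→S2 4, R2→S3 4, R3→S1 5, R4→S5 9, R5→S5 2, R6→S1 9, R7→S5 2, R8→S4 5. Service cost 40.
{S1, S2, S4, S5, S6}: service cost 41
{S1, S3, S4, S5, S6}: service cost 41
Among all 6 size-5 choices, {S1, S2, S3, S4, S5} is lowest.

Choose S1, S2, S3, S4 and S5; total service cost 40.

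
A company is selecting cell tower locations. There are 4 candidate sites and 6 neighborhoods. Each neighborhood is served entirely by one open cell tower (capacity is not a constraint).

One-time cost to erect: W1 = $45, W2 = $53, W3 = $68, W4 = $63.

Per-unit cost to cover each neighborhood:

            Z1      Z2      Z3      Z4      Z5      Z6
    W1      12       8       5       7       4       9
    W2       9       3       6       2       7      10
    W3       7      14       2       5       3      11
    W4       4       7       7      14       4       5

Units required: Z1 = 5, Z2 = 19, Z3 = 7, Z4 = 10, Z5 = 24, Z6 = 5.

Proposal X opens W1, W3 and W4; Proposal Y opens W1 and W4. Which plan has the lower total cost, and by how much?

Proposal Y is cheaper by 3.

Proposal X: {W1, W3, W4}: Z1→W4 4·5=20, Z2→W4 7·19=133, Z3→W3 2·7=14, Z4→W3 5·10=50, Z5→W3 3·24=72, Z6→W4 5·5=25. Service 314; fixed 176; total 490.
Proposal Y: {W1, W4}: Z1→W4 4·5=20, Z2→W4 7·19=133, Z3→W1 5·7=35, Z4→W1 7·10=70, Z5→W1 4·24=96, Z6→W4 5·5=25. Service 379; fixed 108; total 487.
Difference: |490 − 487| = 3.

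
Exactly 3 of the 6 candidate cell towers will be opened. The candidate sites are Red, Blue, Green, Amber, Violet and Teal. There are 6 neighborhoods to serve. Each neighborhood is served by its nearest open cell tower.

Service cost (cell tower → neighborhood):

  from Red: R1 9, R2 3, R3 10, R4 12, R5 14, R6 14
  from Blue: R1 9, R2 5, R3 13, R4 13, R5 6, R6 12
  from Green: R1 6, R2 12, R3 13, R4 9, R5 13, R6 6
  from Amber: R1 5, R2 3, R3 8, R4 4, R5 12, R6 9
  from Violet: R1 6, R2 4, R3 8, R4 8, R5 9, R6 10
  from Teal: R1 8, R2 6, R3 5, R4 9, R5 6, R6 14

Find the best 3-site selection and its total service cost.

Choose Green, Amber and Teal; total service cost 29.

With exactly 3 open, each neighborhood uses its cheapest among the chosen.
{Green, Amber, Teal}: R1→Amber 5, R2→Amber 3, R3→Teal 5, R4→Amber 4, R5→Teal 6, R6→Green 6. Service cost 29.
{Red, Amber, Teal}: service cost 32
{Blue, Green, Amber}: service cost 32
Among all 20 size-3 choices, {Green, Amber, Teal} is lowest.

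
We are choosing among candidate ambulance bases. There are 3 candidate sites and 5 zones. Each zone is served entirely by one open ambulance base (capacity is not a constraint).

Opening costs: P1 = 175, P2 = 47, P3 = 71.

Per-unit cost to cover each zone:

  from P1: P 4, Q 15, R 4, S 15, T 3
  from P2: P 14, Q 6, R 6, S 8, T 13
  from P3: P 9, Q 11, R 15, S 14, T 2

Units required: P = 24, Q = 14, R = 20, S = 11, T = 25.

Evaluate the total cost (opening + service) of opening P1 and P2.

Each zone is assigned to its cheapest site among the open ones.
{P1, P2}: P→P1 4·24=96, Q→P2 6·14=84, R→P1 4·20=80, S→P2 8·11=88, T→P1 3·25=75. Service 423; fixed 222; total 645.

Total cost: 645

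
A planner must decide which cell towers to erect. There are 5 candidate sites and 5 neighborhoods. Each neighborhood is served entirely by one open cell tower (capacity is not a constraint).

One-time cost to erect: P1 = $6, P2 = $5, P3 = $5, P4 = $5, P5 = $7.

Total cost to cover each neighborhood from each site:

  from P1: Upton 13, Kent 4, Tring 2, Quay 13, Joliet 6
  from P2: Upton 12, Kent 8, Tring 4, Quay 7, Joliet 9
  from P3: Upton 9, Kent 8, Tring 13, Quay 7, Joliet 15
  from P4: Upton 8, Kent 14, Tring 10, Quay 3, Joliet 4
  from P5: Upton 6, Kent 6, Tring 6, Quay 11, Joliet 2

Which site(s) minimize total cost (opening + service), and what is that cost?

For any fixed open set, each neighborhood goes to its cheapest open site; total = fixed + service.
{P1, P4}: Upton→P4 8, Kent→P1 4, Tring→P1 2, Quay→P4 3, Joliet→P4 4. Service 21; fixed 11; total 32.
{P1, P4, P5}: Upton→P5 6, Kent→P1 4, Tring→P1 2, Quay→P4 3, Joliet→P5 2. Service 17; fixed 18; total 35.
{P4, P5}: Upton→P5 6, Kent→P5 6, Tring→P5 6, Quay→P4 3, Joliet→P5 2. Service 23; fixed 12; total 35.
{P1, P2, P3, P4, P5}: Upton→P5 6, Kent→P1 4, Tring→P1 2, Quay→P4 3, Joliet→P5 2. Service 17; fixed 28; total 45.
No other subset beats 32.

Open P1 and P4; minimum total cost 32.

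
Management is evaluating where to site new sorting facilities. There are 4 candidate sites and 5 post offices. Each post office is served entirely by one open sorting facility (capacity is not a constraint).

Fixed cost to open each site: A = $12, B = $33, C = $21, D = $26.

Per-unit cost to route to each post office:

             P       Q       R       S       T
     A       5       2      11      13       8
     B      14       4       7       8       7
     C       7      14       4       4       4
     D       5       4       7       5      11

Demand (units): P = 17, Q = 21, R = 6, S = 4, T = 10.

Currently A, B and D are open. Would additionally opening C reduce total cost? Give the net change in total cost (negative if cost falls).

Current service cost with {A, B, D}: 259.
Adding C: each post office re-picks its cheapest; new service cost 207, saving 52.
Extra fixed cost: 21. Net change = 21 − 52 = -31.
(Totals: 330 → 299.)

Yes — net change −31 (cost falls by 31).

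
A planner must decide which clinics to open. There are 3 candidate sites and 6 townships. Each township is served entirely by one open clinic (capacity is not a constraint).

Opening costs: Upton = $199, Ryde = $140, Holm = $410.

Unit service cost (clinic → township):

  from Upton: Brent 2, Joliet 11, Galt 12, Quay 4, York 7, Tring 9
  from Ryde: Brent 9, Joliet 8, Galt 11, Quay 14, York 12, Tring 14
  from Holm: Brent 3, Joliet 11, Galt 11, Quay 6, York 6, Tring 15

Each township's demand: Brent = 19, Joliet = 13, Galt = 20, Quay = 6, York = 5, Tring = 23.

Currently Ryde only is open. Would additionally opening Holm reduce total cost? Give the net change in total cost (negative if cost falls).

No — net change +218 (cost rises by 218).

Current service cost with {Ryde}: 961.
Adding Holm: each township re-picks its cheapest; new service cost 769, saving 192.
Extra fixed cost: 410. Net change = 410 − 192 = 218.
(Totals: 1101 → 1319.)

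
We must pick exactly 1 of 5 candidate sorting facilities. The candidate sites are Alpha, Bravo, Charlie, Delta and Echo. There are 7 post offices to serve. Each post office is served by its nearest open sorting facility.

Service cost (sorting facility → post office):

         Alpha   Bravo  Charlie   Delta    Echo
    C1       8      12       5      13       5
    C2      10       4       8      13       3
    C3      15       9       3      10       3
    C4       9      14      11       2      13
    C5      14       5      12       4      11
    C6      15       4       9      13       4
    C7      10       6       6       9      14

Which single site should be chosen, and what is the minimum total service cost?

With exactly 1 open, each post office uses its cheapest among the chosen.
{Echo}: C1→Echo 5, C2→Echo 3, C3→Echo 3, C4→Echo 13, C5→Echo 11, C6→Echo 4, C7→Echo 14. Service cost 53.
{Bravo}: service cost 54
{Charlie}: service cost 54
Among all 5 size-1 choices, {Echo} is lowest.

Choose Echo only; total service cost 53.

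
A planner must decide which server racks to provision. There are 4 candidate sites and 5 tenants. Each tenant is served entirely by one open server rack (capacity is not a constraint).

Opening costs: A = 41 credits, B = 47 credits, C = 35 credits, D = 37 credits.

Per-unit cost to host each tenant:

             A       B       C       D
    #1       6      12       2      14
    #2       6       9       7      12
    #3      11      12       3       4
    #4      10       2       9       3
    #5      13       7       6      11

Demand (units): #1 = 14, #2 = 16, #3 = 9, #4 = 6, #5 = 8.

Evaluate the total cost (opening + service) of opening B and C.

Total cost: 309

Each tenant is assigned to its cheapest site among the open ones.
{B, C}: #1→C 2·14=28, #2→C 7·16=112, #3→C 3·9=27, #4→B 2·6=12, #5→C 6·8=48. Service 227; fixed 82; total 309.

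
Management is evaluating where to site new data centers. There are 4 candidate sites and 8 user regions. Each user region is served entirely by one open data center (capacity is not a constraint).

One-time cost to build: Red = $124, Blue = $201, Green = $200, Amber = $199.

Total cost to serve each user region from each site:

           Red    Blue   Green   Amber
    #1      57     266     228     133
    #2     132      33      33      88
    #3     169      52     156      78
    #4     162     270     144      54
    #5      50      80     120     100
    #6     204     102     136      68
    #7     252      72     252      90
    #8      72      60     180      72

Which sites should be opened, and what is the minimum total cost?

Open Red and Amber; minimum total cost 880.

For any fixed open set, each user region goes to its cheapest open site; total = fixed + service.
{Red, Amber}: #1→Red 57, #2→Amber 88, #3→Amber 78, #4→Amber 54, #5→Red 50, #6→Amber 68, #7→Amber 90, #8→Red 72. Service 557; fixed 323; total 880.
{Amber}: service 683 + fixed 199 = 882
{Red, Blue}: service 588 + fixed 325 = 913
{Red, Blue, Green, Amber}: service 446 + fixed 724 = 1170
(All 15 nonempty subsets were checked; Red and Amber is lowest.)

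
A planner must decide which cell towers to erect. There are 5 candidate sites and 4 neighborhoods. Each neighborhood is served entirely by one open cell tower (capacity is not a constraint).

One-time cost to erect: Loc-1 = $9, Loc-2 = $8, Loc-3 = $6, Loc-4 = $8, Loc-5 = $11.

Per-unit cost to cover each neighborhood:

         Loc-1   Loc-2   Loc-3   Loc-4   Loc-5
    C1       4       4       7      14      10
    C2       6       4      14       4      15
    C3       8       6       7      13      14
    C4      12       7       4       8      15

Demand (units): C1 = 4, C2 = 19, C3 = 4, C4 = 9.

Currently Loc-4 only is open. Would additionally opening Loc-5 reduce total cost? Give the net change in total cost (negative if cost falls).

Yes — net change −5 (cost falls by 5).

Current service cost with {Loc-4}: 256.
Adding Loc-5: each neighborhood re-picks its cheapest; new service cost 240, saving 16.
Extra fixed cost: 11. Net change = 11 − 16 = -5.
(Totals: 264 → 259.)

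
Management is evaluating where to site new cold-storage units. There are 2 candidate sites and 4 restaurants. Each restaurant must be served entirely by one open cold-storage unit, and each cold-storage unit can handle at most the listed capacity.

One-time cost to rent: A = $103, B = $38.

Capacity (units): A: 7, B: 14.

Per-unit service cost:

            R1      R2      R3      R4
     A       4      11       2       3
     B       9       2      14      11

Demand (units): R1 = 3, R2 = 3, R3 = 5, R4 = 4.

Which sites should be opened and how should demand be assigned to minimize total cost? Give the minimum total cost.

Open {A, B}: R1→B 9·3=27, R2→B 2·3=6, R3→A 2·5=10, R4→B 11·4=44.
Loads: A carries 5/7, B carries 10/14. Service 87; fixed 141; total 228.
Next best feasible plan costs 241.

Minimum total cost: 228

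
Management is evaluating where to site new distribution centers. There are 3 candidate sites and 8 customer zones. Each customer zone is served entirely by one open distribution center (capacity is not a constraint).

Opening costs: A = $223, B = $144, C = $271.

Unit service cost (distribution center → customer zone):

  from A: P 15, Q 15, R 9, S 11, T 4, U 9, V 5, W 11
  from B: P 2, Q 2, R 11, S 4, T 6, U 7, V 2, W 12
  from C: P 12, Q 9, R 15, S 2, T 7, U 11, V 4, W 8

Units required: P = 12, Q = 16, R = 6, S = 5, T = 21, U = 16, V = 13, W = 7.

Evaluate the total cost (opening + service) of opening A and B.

Total cost: 796

Each customer zone is assigned to its cheapest site among the open ones.
{A, B}: P→B 2·12=24, Q→B 2·16=32, R→A 9·6=54, S→B 4·5=20, T→A 4·21=84, U→B 7·16=112, V→B 2·13=26, W→A 11·7=77. Service 429; fixed 367; total 796.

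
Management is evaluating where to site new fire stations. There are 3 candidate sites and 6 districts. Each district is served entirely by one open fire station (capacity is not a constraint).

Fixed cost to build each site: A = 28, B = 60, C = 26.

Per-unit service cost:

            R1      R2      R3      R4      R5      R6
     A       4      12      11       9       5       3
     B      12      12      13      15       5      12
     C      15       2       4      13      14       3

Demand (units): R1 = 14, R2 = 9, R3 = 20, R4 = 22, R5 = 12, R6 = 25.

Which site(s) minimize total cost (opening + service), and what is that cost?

For any fixed open set, each district goes to its cheapest open site; total = fixed + service.
{A, C}: R1→A 4·14=56, R2→C 2·9=18, R3→C 4·20=80, R4→A 9·22=198, R5→A 5·12=60, R6→A 3·25=75. Service 487; fixed 54; total 541.
{A, B, C}: R1→A 4·14=56, R2→C 2·9=18, R3→C 4·20=80, R4→A 9·22=198, R5→A 5·12=60, R6→A 3·25=75. Service 487; fixed 114; total 601.
{A}: service 717 + fixed 28 = 745
{C}: service 837 + fixed 26 = 863
(All 7 nonempty subsets were checked; A and C is lowest.)

Open A and C; minimum total cost 541.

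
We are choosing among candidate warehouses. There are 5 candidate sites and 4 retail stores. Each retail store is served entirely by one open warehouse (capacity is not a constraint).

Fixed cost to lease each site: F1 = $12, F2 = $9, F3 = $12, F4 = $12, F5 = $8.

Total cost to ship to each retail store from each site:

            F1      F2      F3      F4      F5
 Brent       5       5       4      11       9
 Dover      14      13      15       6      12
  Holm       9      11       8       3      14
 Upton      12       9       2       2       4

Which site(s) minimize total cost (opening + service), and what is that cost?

For any fixed open set, each retail store goes to its cheapest open site; total = fixed + service.
{F4}: Brent→F4 11, Dover→F4 6, Holm→F4 3, Upton→F4 2. Service 22; fixed 12; total 34.
{F2, F4}: service 16 + fixed 21 = 37
{F3, F4}: Brent→F3 4, Dover→F4 6, Holm→F4 3, Upton→F3 2. Service 15; fixed 24; total 39.
{F1, F2, F3, F4, F5}: Brent→F3 4, Dover→F4 6, Holm→F4 3, Upton→F3 2. Service 15; fixed 53; total 68.
No other subset beats 34.

Open F4 only; minimum total cost 34.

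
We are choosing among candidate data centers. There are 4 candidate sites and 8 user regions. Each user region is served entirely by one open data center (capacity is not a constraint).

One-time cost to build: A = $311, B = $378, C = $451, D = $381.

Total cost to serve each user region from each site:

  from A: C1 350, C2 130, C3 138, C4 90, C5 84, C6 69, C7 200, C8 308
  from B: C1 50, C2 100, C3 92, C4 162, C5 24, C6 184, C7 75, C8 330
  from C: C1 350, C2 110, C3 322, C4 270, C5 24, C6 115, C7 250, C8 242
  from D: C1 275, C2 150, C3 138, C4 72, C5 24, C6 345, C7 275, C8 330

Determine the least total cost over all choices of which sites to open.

For any fixed open set, each user region goes to its cheapest open site; total = fixed + service.
{B}: C1→B 50, C2→B 100, C3→B 92, C4→B 162, C5→B 24, C6→B 184, C7→B 75, C8→B 330. Service 1017; fixed 378; total 1395.
{A, B}: C1→B 50, C2→B 100, C3→B 92, C4→A 90, C5→B 24, C6→A 69, C7→B 75, C8→A 308. Service 808; fixed 689; total 1497.
{A}: service 1369 + fixed 311 = 1680
{A, B, C, D}: C1→B 50, C2→B 100, C3→B 92, C4→D 72, C5→B 24, C6→A 69, C7→B 75, C8→C 242. Service 724; fixed 1521; total 2245.
No other subset beats 1395.

Minimum total cost: 1395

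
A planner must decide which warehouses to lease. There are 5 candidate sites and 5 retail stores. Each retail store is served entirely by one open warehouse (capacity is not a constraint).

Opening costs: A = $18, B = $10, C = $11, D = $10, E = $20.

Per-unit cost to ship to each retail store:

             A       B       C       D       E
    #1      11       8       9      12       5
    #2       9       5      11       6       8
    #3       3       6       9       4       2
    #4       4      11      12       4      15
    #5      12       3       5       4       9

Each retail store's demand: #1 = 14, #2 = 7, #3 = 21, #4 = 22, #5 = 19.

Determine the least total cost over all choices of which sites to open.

Minimum total cost: 332

For any fixed open set, each retail store goes to its cheapest open site; total = fixed + service.
{B, D, E}: #1→E 5·14=70, #2→B 5·7=35, #3→E 2·21=42, #4→D 4·22=88, #5→B 3·19=57. Service 292; fixed 40; total 332.
{A, B, E}: #1→E 5·14=70, #2→B 5·7=35, #3→E 2·21=42, #4→A 4·22=88, #5→B 3·19=57. Service 292; fixed 48; total 340.
{B, C, D, E}: service 292 + fixed 51 = 343
{A, B, C, D, E}: service 292 + fixed 69 = 361
No other subset beats 332.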